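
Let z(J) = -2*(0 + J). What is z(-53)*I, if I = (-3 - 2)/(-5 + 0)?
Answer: 106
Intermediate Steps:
z(J) = -2*J
I = 1 (I = -5/(-5) = -5*(-1/5) = 1)
z(-53)*I = -2*(-53)*1 = 106*1 = 106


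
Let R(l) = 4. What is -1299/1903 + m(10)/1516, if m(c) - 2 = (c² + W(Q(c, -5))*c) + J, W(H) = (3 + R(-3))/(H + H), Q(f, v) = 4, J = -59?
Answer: -7483215/11539792 ≈ -0.64847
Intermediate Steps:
W(H) = 7/(2*H) (W(H) = (3 + 4)/(H + H) = 7/((2*H)) = 7*(1/(2*H)) = 7/(2*H))
m(c) = -57 + c² + 7*c/8 (m(c) = 2 + ((c² + ((7/2)/4)*c) - 59) = 2 + ((c² + ((7/2)*(¼))*c) - 59) = 2 + ((c² + 7*c/8) - 59) = 2 + (-59 + c² + 7*c/8) = -57 + c² + 7*c/8)
-1299/1903 + m(10)/1516 = -1299/1903 + (-57 + 10² + (7/8)*10)/1516 = -1299*1/1903 + (-57 + 100 + 35/4)*(1/1516) = -1299/1903 + (207/4)*(1/1516) = -1299/1903 + 207/6064 = -7483215/11539792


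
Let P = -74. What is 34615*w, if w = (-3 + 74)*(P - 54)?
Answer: -314581120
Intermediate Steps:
w = -9088 (w = (-3 + 74)*(-74 - 54) = 71*(-128) = -9088)
34615*w = 34615*(-9088) = -314581120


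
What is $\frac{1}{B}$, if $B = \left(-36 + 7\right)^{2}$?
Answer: $\frac{1}{841} \approx 0.0011891$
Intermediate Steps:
$B = 841$ ($B = \left(-29\right)^{2} = 841$)
$\frac{1}{B} = \frac{1}{841}$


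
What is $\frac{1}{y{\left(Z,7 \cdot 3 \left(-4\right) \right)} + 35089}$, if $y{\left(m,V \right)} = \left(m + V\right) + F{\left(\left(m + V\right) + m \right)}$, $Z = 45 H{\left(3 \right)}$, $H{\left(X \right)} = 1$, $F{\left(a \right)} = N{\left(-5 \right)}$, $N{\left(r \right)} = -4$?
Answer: $\frac{1}{35046} \approx 2.8534 \cdot 10^{-5}$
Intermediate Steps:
$F{\left(a \right)} = -4$
$Z = 45$ ($Z = 45 \cdot 1 = 45$)
$y{\left(m,V \right)} = -4 + V + m$ ($y{\left(m,V \right)} = \left(m + V\right) - 4 = \left(V + m\right) - 4 = -4 + V + m$)
$\frac{1}{y{\left(Z,7 \cdot 3 \left(-4\right) \right)} + 35089} = \frac{1}{\left(-4 + 7 \cdot 3 \left(-4\right) + 45\right) + 35089} = \frac{1}{\left(-4 + 21 \left(-4\right) + 45\right) + 35089} = \frac{1}{\left(-4 - 84 + 45\right) + 35089} = \frac{1}{-43 + 35089} = \frac{1}{35046}$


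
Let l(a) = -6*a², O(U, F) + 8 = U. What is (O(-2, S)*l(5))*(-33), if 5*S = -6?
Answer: -49500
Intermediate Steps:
S = -6/5 (S = (⅕)*(-6) = -6/5 ≈ -1.2000)
O(U, F) = -8 + U
(O(-2, S)*l(5))*(-33) = ((-8 - 2)*(-6*5²))*(-33) = -(-60)*25*(-33) = -10*(-150)*(-33) = 1500*(-33) = -49500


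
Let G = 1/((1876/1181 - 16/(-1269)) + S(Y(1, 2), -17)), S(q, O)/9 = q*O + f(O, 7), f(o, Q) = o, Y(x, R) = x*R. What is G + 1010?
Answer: 692352199421/685498711 ≈ 1010.0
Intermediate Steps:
Y(x, R) = R*x
S(q, O) = 9*O + 9*O*q (S(q, O) = 9*(q*O + O) = 9*(O*q + O) = 9*(O + O*q) = 9*O + 9*O*q)
G = -1498689/685498711 (G = 1/((1876/1181 - 16/(-1269)) + 9*(-17)*(1 + 2*1)) = 1/((1876*(1/1181) - 16*(-1/1269)) + 9*(-17)*(1 + 2)) = 1/((1876/1181 + 16/1269) + 9*(-17)*3) = 1/(2399540/1498689 - 459) = 1/(-685498711/1498689) = -1498689/685498711 ≈ -0.0021863)
G + 1010 = -1498689/685498711 + 1010 = 692352199421/685498711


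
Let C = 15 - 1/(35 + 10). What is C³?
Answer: 306182024/91125 ≈ 3360.0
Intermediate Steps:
C = 674/45 (C = 15 - 1/45 = 674/45 ≈ 14.978)
C³ = (674/45)³ = 306182024/91125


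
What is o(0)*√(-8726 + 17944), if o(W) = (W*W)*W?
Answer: 0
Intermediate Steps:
o(W) = W³ (o(W) = W²*W = W³)
o(0)*√(-8726 + 17944) = 0³*√(-8726 + 17944) = 0*√9218 = 0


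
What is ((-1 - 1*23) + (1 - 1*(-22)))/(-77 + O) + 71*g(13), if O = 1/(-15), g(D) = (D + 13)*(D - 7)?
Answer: 12803871/1156 ≈ 11076.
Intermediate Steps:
g(D) = (-7 + D)*(13 + D) (g(D) = (13 + D)*(-7 + D) = (-7 + D)*(13 + D))
O = -1/15 ≈ -0.066667
((-1 - 1*23) + (1 - 1*(-22)))/(-77 + O) + 71*g(13) = ((-1 - 1*23) + (1 - 1*(-22)))/(-77 - 1/15) + 71*(-91 + 13² + 6*13) = ((-1 - 23) + (1 + 22))/(-1156/15) + 71*(-91 + 169 + 78) = (-24 + 23)*(-15/1156) + 71*156 = -1*(-15/1156) + 11076 = 15/1156 + 11076 = 12803871/1156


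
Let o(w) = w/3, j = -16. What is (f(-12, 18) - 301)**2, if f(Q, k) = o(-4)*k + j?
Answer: 116281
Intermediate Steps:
o(w) = w/3 (o(w) = w*(1/3) = w/3)
f(Q, k) = -16 - 4*k/3 (f(Q, k) = ((1/3)*(-4))*k - 16 = -4*k/3 - 16 = -16 - 4*k/3)
(f(-12, 18) - 301)**2 = ((-16 - 4/3*18) - 301)**2 = ((-16 - 24) - 301)**2 = (-40 - 301)**2 = (-341)**2 = 116281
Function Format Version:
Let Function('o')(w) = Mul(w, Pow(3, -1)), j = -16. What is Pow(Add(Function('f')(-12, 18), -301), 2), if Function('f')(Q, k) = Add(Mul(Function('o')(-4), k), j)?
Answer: 116281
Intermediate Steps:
Function('o')(w) = Mul(Rational(1, 3), w) (Function('o')(w) = Mul(w, Rational(1, 3)) = Mul(Rational(1, 3), w))
Function('f')(Q, k) = Add(-16, Mul(Rational(-4, 3), k)) (Function('f')(Q, k) = Add(Mul(Mul(Rational(1, 3), -4), k), -16) = Add(Mul(Rational(-4, 3), k), -16) = Add(-16, Mul(Rational(-4, 3), k)))
Pow(Add(Function('f')(-12, 18), -301), 2) = Pow(Add(Add(-16, Mul(Rational(-4, 3), 18)), -301), 2) = Pow(Add(Add(-16, -24), -301), 2) = Pow(Add(-40, -301), 2) = Pow(-341, 2) = 116281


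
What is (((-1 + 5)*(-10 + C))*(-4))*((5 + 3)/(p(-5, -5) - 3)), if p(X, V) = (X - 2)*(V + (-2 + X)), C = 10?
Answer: 0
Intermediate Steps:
p(X, V) = (-2 + X)*(-2 + V + X)
(((-1 + 5)*(-10 + C))*(-4))*((5 + 3)/(p(-5, -5) - 3)) = (((-1 + 5)*(-10 + 10))*(-4))*((5 + 3)/((4 + (-5)² - 4*(-5) - 2*(-5) - 5*(-5)) - 3)) = ((4*0)*(-4))*(8/((4 + 25 + 20 + 10 + 25) - 3)) = (0*(-4))*(8/(84 - 3)) = 0*(8/81) = 0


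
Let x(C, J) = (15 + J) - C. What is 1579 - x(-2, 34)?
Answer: 1528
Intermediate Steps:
x(C, J) = 15 + J - C
1579 - x(-2, 34) = 1579 - (15 + 34 - 1*(-2)) = 1579 - (15 + 34 + 2) = 1579 - 1*51 = 1579 - 51 = 1528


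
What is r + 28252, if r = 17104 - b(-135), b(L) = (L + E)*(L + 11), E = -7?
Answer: 27748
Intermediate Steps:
b(L) = (-7 + L)*(11 + L) (b(L) = (L - 7)*(L + 11) = (-7 + L)*(11 + L))
r = -504 (r = 17104 - (-77 + (-135)**2 + 4*(-135)) = 17104 - (-77 + 18225 - 540) = 17104 - 1*17608 = 17104 - 17608 = -504)
r + 28252 = -504 + 28252 = 27748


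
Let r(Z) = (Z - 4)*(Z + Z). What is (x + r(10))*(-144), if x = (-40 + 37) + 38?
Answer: -22320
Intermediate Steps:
r(Z) = 2*Z*(-4 + Z) (r(Z) = (-4 + Z)*(2*Z) = 2*Z*(-4 + Z))
x = 35 (x = -3 + 38 = 35)
(x + r(10))*(-144) = (35 + 2*10*(-4 + 10))*(-144) = (35 + 2*10*6)*(-144) = (35 + 120)*(-144) = 155*(-144) = -22320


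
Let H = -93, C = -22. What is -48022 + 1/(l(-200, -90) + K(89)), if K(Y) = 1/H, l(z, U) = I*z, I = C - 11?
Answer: -29475855485/613799 ≈ -48022.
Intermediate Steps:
I = -33 (I = -22 - 11 = -33)
l(z, U) = -33*z
K(Y) = -1/93 (K(Y) = 1/(-93) = -1/93)
-48022 + 1/(l(-200, -90) + K(89)) = -48022 + 1/(-33*(-200) - 1/93) = -48022 + 1/(6600 - 1/93) = -48022 + 1/(613799/93) = -48022 + 93/613799 = -29475855485/613799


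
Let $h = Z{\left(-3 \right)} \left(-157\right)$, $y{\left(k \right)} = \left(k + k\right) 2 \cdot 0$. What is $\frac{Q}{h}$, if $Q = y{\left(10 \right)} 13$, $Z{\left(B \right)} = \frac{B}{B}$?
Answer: $0$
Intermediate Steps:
$y{\left(k \right)} = 0$ ($y{\left(k \right)} = 2 k 2 \cdot 0 = 4 k 0 = 0$)
$Z{\left(B \right)} = 1$
$Q = 0$ ($Q = 0 \cdot 13 = 0$)
$h = -157$ ($h = 1 \left(-157\right) = -157$)
$\frac{Q}{h} = \frac{0}{-157} = 0 \left(- \frac{1}{157}\right) = 0$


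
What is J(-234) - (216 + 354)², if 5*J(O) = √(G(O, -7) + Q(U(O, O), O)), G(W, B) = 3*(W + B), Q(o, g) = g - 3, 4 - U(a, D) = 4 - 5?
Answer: -324900 + 8*I*√15/5 ≈ -3.249e+5 + 6.1968*I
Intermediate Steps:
U(a, D) = 5 (U(a, D) = 4 - (4 - 5) = 4 - 1*(-1) = 4 + 1 = 5)
Q(o, g) = -3 + g
G(W, B) = 3*B + 3*W (G(W, B) = 3*(B + W) = 3*B + 3*W)
J(O) = √(-24 + 4*O)/5 (J(O) = √((3*(-7) + 3*O) + (-3 + O))/5 = √((-21 + 3*O) + (-3 + O))/5 = √(-24 + 4*O)/5)
J(-234) - (216 + 354)² = 2*√(-6 - 234)/5 - (216 + 354)² = 2*√(-240)/5 - 1*570² = 2*(4*I*√15)/5 - 1*324900 = 8*I*√15/5 - 324900 = -324900 + 8*I*√15/5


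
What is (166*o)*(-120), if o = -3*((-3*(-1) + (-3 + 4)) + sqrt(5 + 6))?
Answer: 239040 + 59760*sqrt(11) ≈ 4.3724e+5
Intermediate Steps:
o = -12 - 3*sqrt(11) (o = -3*((3 + 1) + sqrt(11)) = -3*(4 + sqrt(11)) = -12 - 3*sqrt(11) ≈ -21.950)
(166*o)*(-120) = (166*(-12 - 3*sqrt(11)))*(-120) = (-1992 - 498*sqrt(11))*(-120) = 239040 + 59760*sqrt(11)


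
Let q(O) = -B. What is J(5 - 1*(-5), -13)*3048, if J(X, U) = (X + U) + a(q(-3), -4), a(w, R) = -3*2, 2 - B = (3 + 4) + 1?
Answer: -27432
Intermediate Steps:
B = -6 (B = 2 - ((3 + 4) + 1) = 2 - (7 + 1) = 2 - 1*8 = 2 - 8 = -6)
q(O) = 6 (q(O) = -1*(-6) = 6)
a(w, R) = -6
J(X, U) = -6 + U + X (J(X, U) = (X + U) - 6 = (U + X) - 6 = -6 + U + X)
J(5 - 1*(-5), -13)*3048 = (-6 - 13 + (5 - 1*(-5)))*3048 = (-6 - 13 + (5 + 5))*3048 = (-6 - 13 + 10)*3048 = -9*3048 = -27432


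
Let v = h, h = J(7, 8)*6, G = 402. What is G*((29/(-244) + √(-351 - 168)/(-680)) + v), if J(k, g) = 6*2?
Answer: 3525339/122 - 201*I*√519/340 ≈ 28896.0 - 13.468*I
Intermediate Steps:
J(k, g) = 12
h = 72 (h = 12*6 = 72)
v = 72
G*((29/(-244) + √(-351 - 168)/(-680)) + v) = 402*((29/(-244) + √(-351 - 168)/(-680)) + 72) = 402*((29*(-1/244) + √(-519)*(-1/680)) + 72) = 402*((-29/244 + (I*√519)*(-1/680)) + 72) = 402*((-29/244 - I*√519/680) + 72) = 402*(17539/244 - I*√519/680) = 3525339/122 - 201*I*√519/340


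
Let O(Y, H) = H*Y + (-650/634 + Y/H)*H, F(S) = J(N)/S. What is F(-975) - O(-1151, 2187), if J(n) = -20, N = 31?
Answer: 155812756613/61815 ≈ 2.5206e+6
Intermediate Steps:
F(S) = -20/S
O(Y, H) = H*Y + H*(-325/317 + Y/H) (O(Y, H) = H*Y + (-650*1/634 + Y/H)*H = H*Y + (-325/317 + Y/H)*H = H*Y + H*(-325/317 + Y/H))
F(-975) - O(-1151, 2187) = -20/(-975) - (-1151 - 325/317*2187 + 2187*(-1151)) = -20*(-1/975) - (-1151 - 710775/317 - 2517237) = 4/195 - 1*(-799039771/317) = 4/195 + 799039771/317 = 155812756613/61815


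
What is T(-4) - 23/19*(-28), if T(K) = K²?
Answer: 948/19 ≈ 49.895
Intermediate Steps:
T(-4) - 23/19*(-28) = (-4)² - 23/19*(-28) = 16 - 23*1/19*(-28) = 16 - 23/19*(-28) = 16 + 644/19 = 948/19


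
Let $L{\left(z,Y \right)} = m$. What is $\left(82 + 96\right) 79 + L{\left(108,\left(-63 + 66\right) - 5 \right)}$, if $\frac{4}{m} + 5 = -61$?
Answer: $\frac{464044}{33} \approx 14062.0$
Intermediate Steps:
$m = - \frac{2}{33}$ ($m = \frac{4}{-5 - 61} = \frac{4}{-66} = 4 \left(- \frac{1}{66}\right) = - \frac{2}{33} \approx -0.060606$)
$L{\left(z,Y \right)} = - \frac{2}{33}$
$\left(82 + 96\right) 79 + L{\left(108,\left(-63 + 66\right) - 5 \right)} = \left(82 + 96\right) 79 - \frac{2}{33} = 178 \cdot 79 - \frac{2}{33} = 14062 - \frac{2}{33} = \frac{464044}{33}$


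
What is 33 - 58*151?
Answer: -8725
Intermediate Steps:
33 - 58*151 = 33 - 8758 = -8725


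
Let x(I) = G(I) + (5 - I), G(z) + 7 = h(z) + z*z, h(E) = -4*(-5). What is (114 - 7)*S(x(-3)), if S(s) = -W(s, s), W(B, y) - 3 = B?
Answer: -3531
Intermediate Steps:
h(E) = 20
W(B, y) = 3 + B
G(z) = 13 + z**2 (G(z) = -7 + (20 + z*z) = -7 + (20 + z**2) = 13 + z**2)
x(I) = 18 + I**2 - I (x(I) = (13 + I**2) + (5 - I) = 18 + I**2 - I)
S(s) = -3 - s (S(s) = -(3 + s) = -3 - s)
(114 - 7)*S(x(-3)) = (114 - 7)*(-3 - (18 + (-3)**2 - 1*(-3))) = 107*(-3 - (18 + 9 + 3)) = 107*(-3 - 1*30) = 107*(-3 - 30) = 107*(-33) = -3531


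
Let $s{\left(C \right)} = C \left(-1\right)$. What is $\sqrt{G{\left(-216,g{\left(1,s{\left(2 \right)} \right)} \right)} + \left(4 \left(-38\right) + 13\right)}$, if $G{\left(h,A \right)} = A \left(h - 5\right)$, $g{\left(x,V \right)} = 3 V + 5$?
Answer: $\sqrt{82} \approx 9.0554$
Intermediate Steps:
$s{\left(C \right)} = - C$
$g{\left(x,V \right)} = 5 + 3 V$
$G{\left(h,A \right)} = A \left(-5 + h\right)$
$\sqrt{G{\left(-216,g{\left(1,s{\left(2 \right)} \right)} \right)} + \left(4 \left(-38\right) + 13\right)} = \sqrt{\left(5 + 3 \left(\left(-1\right) 2\right)\right) \left(-5 - 216\right) + \left(4 \left(-38\right) + 13\right)} = \sqrt{\left(5 + 3 \left(-2\right)\right) \left(-221\right) + \left(-152 + 13\right)} = \sqrt{\left(5 - 6\right) \left(-221\right) - 139} = \sqrt{\left(-1\right) \left(-221\right) - 139} = \sqrt{221 - 139} = \sqrt{82}$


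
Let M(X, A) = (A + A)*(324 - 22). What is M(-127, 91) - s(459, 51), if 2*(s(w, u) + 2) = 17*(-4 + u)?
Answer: 109133/2 ≈ 54567.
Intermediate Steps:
s(w, u) = -36 + 17*u/2 (s(w, u) = -2 + (17*(-4 + u))/2 = -2 + (-68 + 17*u)/2 = -2 + (-34 + 17*u/2) = -36 + 17*u/2)
M(X, A) = 604*A (M(X, A) = (2*A)*302 = 604*A)
M(-127, 91) - s(459, 51) = 604*91 - (-36 + (17/2)*51) = 54964 - (-36 + 867/2) = 54964 - 1*795/2 = 54964 - 795/2 = 109133/2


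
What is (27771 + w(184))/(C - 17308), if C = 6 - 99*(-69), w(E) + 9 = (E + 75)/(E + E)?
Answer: -10216675/3853328 ≈ -2.6514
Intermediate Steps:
w(E) = -9 + (75 + E)/(2*E) (w(E) = -9 + (E + 75)/(E + E) = -9 + (75 + E)/((2*E)) = -9 + (75 + E)*(1/(2*E)) = -9 + (75 + E)/(2*E))
C = 6837 (C = 6 + 6831 = 6837)
(27771 + w(184))/(C - 17308) = (27771 + (1/2)*(75 - 17*184)/184)/(6837 - 17308) = (27771 + (1/2)*(1/184)*(75 - 3128))/(-10471) = (27771 + (1/2)*(1/184)*(-3053))*(-1/10471) = (27771 - 3053/368)*(-1/10471) = (10216675/368)*(-1/10471) = -10216675/3853328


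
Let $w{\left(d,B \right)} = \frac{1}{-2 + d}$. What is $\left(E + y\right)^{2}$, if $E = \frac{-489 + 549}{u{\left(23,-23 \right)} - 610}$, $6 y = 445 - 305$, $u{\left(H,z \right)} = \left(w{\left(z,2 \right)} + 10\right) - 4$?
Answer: $\frac{1107903604900}{2052361809} \approx 539.82$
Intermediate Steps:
$u{\left(H,z \right)} = 6 + \frac{1}{-2 + z}$ ($u{\left(H,z \right)} = \left(\frac{1}{-2 + z} + 10\right) - 4 = \left(10 + \frac{1}{-2 + z}\right) - 4 = 6 + \frac{1}{-2 + z}$)
$y = \frac{70}{3}$ ($y = \frac{445 - 305}{6} = \frac{1}{6} \cdot 140 = \frac{70}{3} \approx 23.333$)
$E = - \frac{1500}{15101}$ ($E = \frac{-489 + 549}{\frac{-11 + 6 \left(-23\right)}{-2 - 23} - 610} = \frac{60}{\frac{-11 - 138}{-25} - 610} = \frac{60}{\left(- \frac{1}{25}\right) \left(-149\right) - 610} = \frac{60}{\frac{149}{25} - 610} = \frac{60}{- \frac{15101}{25}} = 60 \left(- \frac{25}{15101}\right) = - \frac{1500}{15101} \approx -0.099331$)
$\left(E + y\right)^{2} = \left(- \frac{1500}{15101} + \frac{70}{3}\right)^{2} = \left(\frac{1052570}{45303}\right)^{2} = \frac{1107903604900}{2052361809}$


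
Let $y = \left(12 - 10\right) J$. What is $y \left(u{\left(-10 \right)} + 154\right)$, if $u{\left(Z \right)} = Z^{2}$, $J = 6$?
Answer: $3048$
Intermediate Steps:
$y = 12$ ($y = \left(12 - 10\right) 6 = 2 \cdot 6 = 12$)
$y \left(u{\left(-10 \right)} + 154\right) = 12 \left(\left(-10\right)^{2} + 154\right) = 12 \left(100 + 154\right) = 12 \cdot 254 = 3048$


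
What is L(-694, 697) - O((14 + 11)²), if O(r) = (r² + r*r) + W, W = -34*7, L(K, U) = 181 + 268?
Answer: -780563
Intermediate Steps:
L(K, U) = 449
W = -238
O(r) = -238 + 2*r² (O(r) = (r² + r*r) - 238 = (r² + r²) - 238 = 2*r² - 238 = -238 + 2*r²)
L(-694, 697) - O((14 + 11)²) = 449 - (-238 + 2*((14 + 11)²)²) = 449 - (-238 + 2*(25²)²) = 449 - (-238 + 2*625²) = 449 - (-238 + 2*390625) = 449 - (-238 + 781250) = 449 - 1*781012 = 449 - 781012 = -780563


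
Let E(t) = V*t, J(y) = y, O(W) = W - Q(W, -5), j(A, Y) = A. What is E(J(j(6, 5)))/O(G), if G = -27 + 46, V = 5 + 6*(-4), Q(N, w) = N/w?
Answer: -5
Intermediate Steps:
V = -19 (V = 5 - 24 = -19)
G = 19
O(W) = 6*W/5 (O(W) = W - W/(-5) = W - W*(-1)/5 = W - (-1)*W/5 = W + W/5 = 6*W/5)
E(t) = -19*t
E(J(j(6, 5)))/O(G) = (-19*6)/(((6/5)*19)) = -114/114/5 = -114*5/114 = -5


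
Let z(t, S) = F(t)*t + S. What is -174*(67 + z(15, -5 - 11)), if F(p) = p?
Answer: -48024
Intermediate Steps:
z(t, S) = S + t² (z(t, S) = t*t + S = t² + S = S + t²)
-174*(67 + z(15, -5 - 11)) = -174*(67 + ((-5 - 11) + 15²)) = -174*(67 + (-16 + 225)) = -174*(67 + 209) = -174*276 = -48024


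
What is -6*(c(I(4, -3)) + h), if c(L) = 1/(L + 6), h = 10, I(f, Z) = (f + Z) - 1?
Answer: -61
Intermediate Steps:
I(f, Z) = -1 + Z + f (I(f, Z) = (Z + f) - 1 = -1 + Z + f)
c(L) = 1/(6 + L)
-6*(c(I(4, -3)) + h) = -6*(1/(6 + (-1 - 3 + 4)) + 10) = -6*(1/(6 + 0) + 10) = -6*(1/6 + 10) = -6*61/6 = -61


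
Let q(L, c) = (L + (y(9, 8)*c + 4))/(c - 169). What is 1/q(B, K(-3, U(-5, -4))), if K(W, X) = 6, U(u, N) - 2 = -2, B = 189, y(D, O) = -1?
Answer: -163/187 ≈ -0.87166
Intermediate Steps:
U(u, N) = 0 (U(u, N) = 2 - 2 = 0)
q(L, c) = (4 + L - c)/(-169 + c) (q(L, c) = (L + (-c + 4))/(c - 169) = (L + (4 - c))/(-169 + c) = (4 + L - c)/(-169 + c))
1/q(B, K(-3, U(-5, -4))) = 1/((4 + 189 - 1*6)/(-169 + 6)) = 1/((4 + 189 - 6)/(-163)) = 1/(-1/163*187) = 1/(-187/163) = -163/187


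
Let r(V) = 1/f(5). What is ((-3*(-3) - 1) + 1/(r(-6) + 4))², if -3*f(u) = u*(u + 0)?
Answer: 641601/9409 ≈ 68.190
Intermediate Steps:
f(u) = -u²/3 (f(u) = -u*(u + 0)/3 = -u*u/3 = -u²/3)
r(V) = -3/25 (r(V) = 1/(-⅓*5²) = 1/(-⅓*25) = 1/(-25/3) = -3/25)
((-3*(-3) - 1) + 1/(r(-6) + 4))² = ((-3*(-3) - 1) + 1/(-3/25 + 4))² = ((9 - 1) + 1/(97/25))² = (8 + 25/97)² = (801/97)² = 641601/9409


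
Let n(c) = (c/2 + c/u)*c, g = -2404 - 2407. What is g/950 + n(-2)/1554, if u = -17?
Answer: -21178083/4182850 ≈ -5.0631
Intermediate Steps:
g = -4811
n(c) = 15*c²/34 (n(c) = (c/2 + c/(-17))*c = (c*(½) + c*(-1/17))*c = (c/2 - c/17)*c = (15*c/34)*c = 15*c²/34)
g/950 + n(-2)/1554 = -4811/950 + ((15/34)*(-2)²)/1554 = -4811*1/950 + ((15/34)*4)*(1/1554) = -4811/950 + (30/17)*(1/1554) = -4811/950 + 5/4403 = -21178083/4182850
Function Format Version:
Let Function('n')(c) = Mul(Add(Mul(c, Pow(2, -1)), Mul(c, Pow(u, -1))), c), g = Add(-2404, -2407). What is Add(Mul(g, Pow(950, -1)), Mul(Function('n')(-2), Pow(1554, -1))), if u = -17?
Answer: Rational(-21178083, 4182850) ≈ -5.0631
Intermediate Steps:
g = -4811
Function('n')(c) = Mul(Rational(15, 34), Pow(c, 2)) (Function('n')(c) = Mul(Add(Mul(c, Pow(2, -1)), Mul(c, Pow(-17, -1))), c) = Mul(Add(Mul(c, Rational(1, 2)), Mul(c, Rational(-1, 17))), c) = Mul(Add(Mul(Rational(1, 2), c), Mul(Rational(-1, 17), c)), c) = Mul(Mul(Rational(15, 34), c), c) = Mul(Rational(15, 34), Pow(c, 2)))
Add(Mul(g, Pow(950, -1)), Mul(Function('n')(-2), Pow(1554, -1))) = Add(Mul(-4811, Pow(950, -1)), Mul(Mul(Rational(15, 34), Pow(-2, 2)), Pow(1554, -1))) = Add(Mul(-4811, Rational(1, 950)), Mul(Mul(Rational(15, 34), 4), Rational(1, 1554))) = Add(Rational(-4811, 950), Mul(Rational(30, 17), Rational(1, 1554))) = Add(Rational(-4811, 950), Rational(5, 4403)) = Rational(-21178083, 4182850)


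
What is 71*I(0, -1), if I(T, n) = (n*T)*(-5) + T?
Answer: 0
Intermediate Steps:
I(T, n) = T - 5*T*n (I(T, n) = (T*n)*(-5) + T = -5*T*n + T = T - 5*T*n)
71*I(0, -1) = 71*(0*(1 - 5*(-1))) = 71*(0*(1 + 5)) = 71*(0*6) = 71*0 = 0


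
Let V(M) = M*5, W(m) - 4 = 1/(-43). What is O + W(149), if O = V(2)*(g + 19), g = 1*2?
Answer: 9201/43 ≈ 213.98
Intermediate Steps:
g = 2
W(m) = 171/43 (W(m) = 4 + 1/(-43) = 4 - 1/43 = 171/43)
V(M) = 5*M
O = 210 (O = (5*2)*(2 + 19) = 10*21 = 210)
O + W(149) = 210 + 171/43 = 9201/43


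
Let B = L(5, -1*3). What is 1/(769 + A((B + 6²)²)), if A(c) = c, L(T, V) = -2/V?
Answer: 9/19021 ≈ 0.00047316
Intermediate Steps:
B = ⅔ (B = -2/((-1*3)) = -2/(-3) = -2*(-⅓) = ⅔ ≈ 0.66667)
1/(769 + A((B + 6²)²)) = 1/(769 + (⅔ + 6²)²) = 1/(769 + (⅔ + 36)²) = 1/(769 + (110/3)²) = 1/(769 + 12100/9) = 1/(19021/9) = 9/19021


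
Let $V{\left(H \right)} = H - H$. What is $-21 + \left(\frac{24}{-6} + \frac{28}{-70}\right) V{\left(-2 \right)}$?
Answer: $-21$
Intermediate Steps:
$V{\left(H \right)} = 0$
$-21 + \left(\frac{24}{-6} + \frac{28}{-70}\right) V{\left(-2 \right)} = -21 + \left(\frac{24}{-6} + \frac{28}{-70}\right) 0 = -21 + \left(24 \left(- \frac{1}{6}\right) + 28 \left(- \frac{1}{70}\right)\right) 0 = -21 + \left(-4 - \frac{2}{5}\right) 0 = -21 - 0 = -21 + 0 = -21$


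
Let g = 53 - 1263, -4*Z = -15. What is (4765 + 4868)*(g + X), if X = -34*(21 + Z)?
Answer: -39524199/2 ≈ -1.9762e+7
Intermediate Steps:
Z = 15/4 (Z = -1/4*(-15) = 15/4 ≈ 3.7500)
g = -1210
X = -1683/2 (X = -34*(21 + 15/4) = -34*99/4 = -1683/2 ≈ -841.50)
(4765 + 4868)*(g + X) = (4765 + 4868)*(-1210 - 1683/2) = 9633*(-4103/2) = -39524199/2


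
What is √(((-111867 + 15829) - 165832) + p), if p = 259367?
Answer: I*√2503 ≈ 50.03*I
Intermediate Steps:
√(((-111867 + 15829) - 165832) + p) = √(((-111867 + 15829) - 165832) + 259367) = √((-96038 - 165832) + 259367) = √(-261870 + 259367) = √(-2503) = I*√2503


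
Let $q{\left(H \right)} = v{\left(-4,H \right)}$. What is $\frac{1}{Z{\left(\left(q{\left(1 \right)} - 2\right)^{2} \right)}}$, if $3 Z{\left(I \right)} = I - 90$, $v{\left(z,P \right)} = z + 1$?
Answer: $- \frac{3}{65} \approx -0.046154$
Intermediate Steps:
$v{\left(z,P \right)} = 1 + z$
$q{\left(H \right)} = -3$ ($q{\left(H \right)} = 1 - 4 = -3$)
$Z{\left(I \right)} = -30 + \frac{I}{3}$ ($Z{\left(I \right)} = \frac{I - 90}{3} = \frac{-90 + I}{3} = -30 + \frac{I}{3}$)
$\frac{1}{Z{\left(\left(q{\left(1 \right)} - 2\right)^{2} \right)}} = \frac{1}{-30 + \frac{\left(-3 - 2\right)^{2}}{3}} = \frac{1}{-30 + \frac{\left(-5\right)^{2}}{3}} = \frac{1}{-30 + \frac{1}{3} \cdot 25} = \frac{1}{-30 + \frac{25}{3}} = \frac{1}{- \frac{65}{3}} = - \frac{3}{65}$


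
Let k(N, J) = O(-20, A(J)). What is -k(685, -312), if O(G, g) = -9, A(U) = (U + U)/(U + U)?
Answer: 9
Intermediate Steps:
A(U) = 1 (A(U) = (2*U)/((2*U)) = (2*U)*(1/(2*U)) = 1)
k(N, J) = -9
-k(685, -312) = -1*(-9) = 9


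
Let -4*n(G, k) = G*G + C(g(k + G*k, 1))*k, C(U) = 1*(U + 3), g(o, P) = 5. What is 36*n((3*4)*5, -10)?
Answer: -31680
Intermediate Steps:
C(U) = 3 + U (C(U) = 1*(3 + U) = 3 + U)
n(G, k) = -2*k - G²/4 (n(G, k) = -(G*G + (3 + 5)*k)/4 = -(G² + 8*k)/4 = -2*k - G²/4)
36*n((3*4)*5, -10) = 36*(-2*(-10) - ((3*4)*5)²/4) = 36*(20 - (12*5)²/4) = 36*(20 - ¼*60²) = 36*(20 - ¼*3600) = 36*(20 - 900) = 36*(-880) = -31680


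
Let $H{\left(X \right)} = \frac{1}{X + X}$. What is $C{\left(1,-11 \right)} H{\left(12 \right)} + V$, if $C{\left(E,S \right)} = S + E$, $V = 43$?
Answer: $\frac{511}{12} \approx 42.583$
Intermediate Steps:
$C{\left(E,S \right)} = E + S$
$H{\left(X \right)} = \frac{1}{2 X}$
$C{\left(1,-11 \right)} H{\left(12 \right)} + V = \left(1 - 11\right) \frac{1}{2 \cdot 12} + 43 = - 10 \cdot \frac{1}{2} \cdot \frac{1}{12} + 43 = \left(-10\right) \frac{1}{24} + 43 = - \frac{5}{12} + 43 = \frac{511}{12}$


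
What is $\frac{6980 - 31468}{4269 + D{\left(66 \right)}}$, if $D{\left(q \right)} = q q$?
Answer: $- \frac{24488}{8625} \approx -2.8392$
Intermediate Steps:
$D{\left(q \right)} = q^{2}$
$\frac{6980 - 31468}{4269 + D{\left(66 \right)}} = \frac{6980 - 31468}{4269 + 66^{2}} = - \frac{24488}{4269 + 4356} = - \frac{24488}{8625}$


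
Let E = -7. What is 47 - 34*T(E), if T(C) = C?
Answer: 285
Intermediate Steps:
47 - 34*T(E) = 47 - 34*(-7) = 47 + 238 = 285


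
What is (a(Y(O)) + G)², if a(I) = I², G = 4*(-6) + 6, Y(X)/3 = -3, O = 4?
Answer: 3969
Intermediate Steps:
Y(X) = -9 (Y(X) = 3*(-3) = -9)
G = -18 (G = -24 + 6 = -18)
(a(Y(O)) + G)² = ((-9)² - 18)² = (81 - 18)² = 63² = 3969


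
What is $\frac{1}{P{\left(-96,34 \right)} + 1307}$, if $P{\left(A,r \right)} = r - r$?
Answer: $\frac{1}{1307} \approx 0.00076511$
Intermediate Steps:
$P{\left(A,r \right)} = 0$
$\frac{1}{P{\left(-96,34 \right)} + 1307} = \frac{1}{0 + 1307} = \frac{1}{1307}$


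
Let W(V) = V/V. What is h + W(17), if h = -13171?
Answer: -13170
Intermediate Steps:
W(V) = 1
h + W(17) = -13171 + 1 = -13170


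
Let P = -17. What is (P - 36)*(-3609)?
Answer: 191277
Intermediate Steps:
(P - 36)*(-3609) = (-17 - 36)*(-3609) = -53*(-3609) = 191277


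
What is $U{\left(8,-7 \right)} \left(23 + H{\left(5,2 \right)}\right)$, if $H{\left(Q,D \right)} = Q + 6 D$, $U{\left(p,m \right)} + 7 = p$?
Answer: $40$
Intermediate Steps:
$U{\left(p,m \right)} = -7 + p$
$U{\left(8,-7 \right)} \left(23 + H{\left(5,2 \right)}\right) = \left(-7 + 8\right) \left(23 + \left(5 + 6 \cdot 2\right)\right) = 1 \left(23 + \left(5 + 12\right)\right) = 1 \left(23 + 17\right) = 1 \cdot 40 = 40$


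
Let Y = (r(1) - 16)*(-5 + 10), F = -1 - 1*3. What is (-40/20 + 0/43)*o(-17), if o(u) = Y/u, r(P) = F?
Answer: -200/17 ≈ -11.765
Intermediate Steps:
F = -4 (F = -1 - 3 = -4)
r(P) = -4
Y = -100 (Y = (-4 - 16)*(-5 + 10) = -20*5 = -100)
o(u) = -100/u
(-40/20 + 0/43)*o(-17) = (-40/20 + 0/43)*(-100/(-17)) = (-40*1/20 + 0*(1/43))*(-100*(-1/17)) = (-2 + 0)*(100/17) = -2*100/17 = -200/17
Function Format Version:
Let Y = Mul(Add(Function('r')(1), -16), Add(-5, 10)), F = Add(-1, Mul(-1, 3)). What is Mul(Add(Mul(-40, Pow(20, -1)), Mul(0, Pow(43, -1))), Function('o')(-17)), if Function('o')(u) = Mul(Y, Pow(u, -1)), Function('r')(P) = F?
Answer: Rational(-200, 17) ≈ -11.765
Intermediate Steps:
F = -4 (F = Add(-1, -3) = -4)
Function('r')(P) = -4
Y = -100 (Y = Mul(Add(-4, -16), Add(-5, 10)) = Mul(-20, 5) = -100)
Function('o')(u) = Mul(-100, Pow(u, -1))
Mul(Add(Mul(-40, Pow(20, -1)), Mul(0, Pow(43, -1))), Function('o')(-17)) = Mul(Add(Mul(-40, Pow(20, -1)), Mul(0, Pow(43, -1))), Mul(-100, Pow(-17, -1))) = Mul(Add(Mul(-40, Rational(1, 20)), Mul(0, Rational(1, 43))), Mul(-100, Rational(-1, 17))) = Mul(Add(-2, 0), Rational(100, 17)) = Mul(-2, Rational(100, 17)) = Rational(-200, 17)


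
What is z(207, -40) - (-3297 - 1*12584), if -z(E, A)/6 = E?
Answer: 14639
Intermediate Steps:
z(E, A) = -6*E
z(207, -40) - (-3297 - 1*12584) = -6*207 - (-3297 - 1*12584) = -1242 - (-3297 - 12584) = -1242 - 1*(-15881) = -1242 + 15881 = 14639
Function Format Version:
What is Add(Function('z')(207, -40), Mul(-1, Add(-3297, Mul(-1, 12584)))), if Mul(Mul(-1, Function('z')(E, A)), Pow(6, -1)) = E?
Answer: 14639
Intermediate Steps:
Function('z')(E, A) = Mul(-6, E)
Add(Function('z')(207, -40), Mul(-1, Add(-3297, Mul(-1, 12584)))) = Add(Mul(-6, 207), Mul(-1, Add(-3297, Mul(-1, 12584)))) = Add(-1242, Mul(-1, Add(-3297, -12584))) = Add(-1242, Mul(-1, -15881)) = Add(-1242, 15881) = 14639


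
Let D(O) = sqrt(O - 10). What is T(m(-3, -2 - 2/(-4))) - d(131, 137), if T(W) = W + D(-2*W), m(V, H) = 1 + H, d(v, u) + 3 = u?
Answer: -269/2 + 3*I ≈ -134.5 + 3.0*I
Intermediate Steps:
d(v, u) = -3 + u
D(O) = sqrt(-10 + O)
T(W) = W + sqrt(-10 - 2*W)
T(m(-3, -2 - 2/(-4))) - d(131, 137) = ((1 + (-2 - 2/(-4))) + sqrt(-10 - 2*(1 + (-2 - 2/(-4))))) - (-3 + 137) = ((1 + (-2 - 2*(-1)/4)) + sqrt(-10 - 2*(1 + (-2 - 2*(-1)/4)))) - 1*134 = ((1 + (-2 - 1*(-1/2))) + sqrt(-10 - 2*(1 + (-2 - 1*(-1/2))))) - 134 = ((1 + (-2 + 1/2)) + sqrt(-10 - 2*(1 + (-2 + 1/2)))) - 134 = ((1 - 3/2) + sqrt(-10 - 2*(1 - 3/2))) - 134 = (-1/2 + sqrt(-10 - 2*(-1/2))) - 134 = (-1/2 + sqrt(-10 + 1)) - 134 = (-1/2 + sqrt(-9)) - 134 = (-1/2 + 3*I) - 134 = -269/2 + 3*I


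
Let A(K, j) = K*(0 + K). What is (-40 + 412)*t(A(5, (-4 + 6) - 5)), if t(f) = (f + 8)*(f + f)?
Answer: 613800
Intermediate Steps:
A(K, j) = K² (A(K, j) = K*K = K²)
t(f) = 2*f*(8 + f) (t(f) = (8 + f)*(2*f) = 2*f*(8 + f))
(-40 + 412)*t(A(5, (-4 + 6) - 5)) = (-40 + 412)*(2*5²*(8 + 5²)) = 372*(2*25*(8 + 25)) = 372*(2*25*33) = 372*1650 = 613800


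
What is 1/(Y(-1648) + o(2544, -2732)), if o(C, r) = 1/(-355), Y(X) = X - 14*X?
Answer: 355/7605519 ≈ 4.6677e-5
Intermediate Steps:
Y(X) = -13*X
o(C, r) = -1/355
1/(Y(-1648) + o(2544, -2732)) = 1/(-13*(-1648) - 1/355) = 1/(21424 - 1/355) = 1/(7605519/355) = 355/7605519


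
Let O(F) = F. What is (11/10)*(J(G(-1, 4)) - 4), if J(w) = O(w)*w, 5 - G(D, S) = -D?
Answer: 66/5 ≈ 13.200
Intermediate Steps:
G(D, S) = 5 + D (G(D, S) = 5 - (-1)*D = 5 + D)
J(w) = w**2 (J(w) = w*w = w**2)
(11/10)*(J(G(-1, 4)) - 4) = (11/10)*((5 - 1)**2 - 4) = (11*(1/10))*(4**2 - 4) = 11*(16 - 4)/10 = (11/10)*12 = 66/5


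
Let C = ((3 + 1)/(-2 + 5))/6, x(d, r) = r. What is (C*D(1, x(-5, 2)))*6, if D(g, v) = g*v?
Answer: 8/3 ≈ 2.6667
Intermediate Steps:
C = 2/9 (C = (4/3)*(1/6) = 2/9 ≈ 0.22222)
(C*D(1, x(-5, 2)))*6 = (2*(1*2)/9)*6 = ((2/9)*2)*6 = (4/9)*6 = 8/3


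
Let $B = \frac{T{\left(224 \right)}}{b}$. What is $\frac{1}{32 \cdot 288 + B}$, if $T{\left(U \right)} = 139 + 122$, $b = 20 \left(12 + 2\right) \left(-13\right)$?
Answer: $\frac{3640}{33545979} \approx 0.00010851$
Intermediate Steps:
$b = -3640$ ($b = 20 \cdot 14 \left(-13\right) = 280 \left(-13\right) = -3640$)
$T{\left(U \right)} = 261$
$B = - \frac{261}{3640}$ ($B = \frac{261}{-3640} = 261 \left(- \frac{1}{3640}\right) = - \frac{261}{3640} \approx -0.071703$)
$\frac{1}{32 \cdot 288 + B} = \frac{1}{32 \cdot 288 - \frac{261}{3640}} = \frac{1}{9216 - \frac{261}{3640}} = \frac{1}{\frac{33545979}{3640}} = \frac{3640}{33545979}$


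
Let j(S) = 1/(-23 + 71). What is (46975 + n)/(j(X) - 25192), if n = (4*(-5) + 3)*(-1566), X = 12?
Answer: -3532656/1209215 ≈ -2.9214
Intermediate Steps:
n = 26622 (n = (-20 + 3)*(-1566) = -17*(-1566) = 26622)
j(S) = 1/48
(46975 + n)/(j(X) - 25192) = (46975 + 26622)/(1/48 - 25192) = 73597/(-1209215/48) = 73597*(-48/1209215) = -3532656/1209215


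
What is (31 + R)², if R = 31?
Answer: 3844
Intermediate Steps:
(31 + R)² = (31 + 31)² = 62² = 3844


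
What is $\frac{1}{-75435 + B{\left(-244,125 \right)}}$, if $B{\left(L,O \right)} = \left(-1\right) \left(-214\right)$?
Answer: $- \frac{1}{75221} \approx -1.3294 \cdot 10^{-5}$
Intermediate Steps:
$B{\left(L,O \right)} = 214$
$\frac{1}{-75435 + B{\left(-244,125 \right)}} = \frac{1}{-75435 + 214} = \frac{1}{-75221} = - \frac{1}{75221}$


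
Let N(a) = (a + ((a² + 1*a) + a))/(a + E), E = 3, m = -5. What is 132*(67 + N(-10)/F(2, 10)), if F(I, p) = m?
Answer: 9108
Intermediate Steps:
F(I, p) = -5
N(a) = (a² + 3*a)/(3 + a) (N(a) = (a + ((a² + 1*a) + a))/(a + 3) = (a + ((a² + a) + a))/(3 + a) = (a + ((a + a²) + a))/(3 + a) = (a + (a² + 2*a))/(3 + a) = (a² + 3*a)/(3 + a))
132*(67 + N(-10)/F(2, 10)) = 132*(67 - 10/(-5)) = 132*(67 - 10*(-⅕)) = 132*(67 + 2) = 132*69 = 9108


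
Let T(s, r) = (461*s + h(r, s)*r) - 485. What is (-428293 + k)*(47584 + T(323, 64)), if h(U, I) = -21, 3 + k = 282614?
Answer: -28358166756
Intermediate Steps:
k = 282611 (k = -3 + 282614 = 282611)
T(s, r) = -485 - 21*r + 461*s (T(s, r) = (461*s - 21*r) - 485 = (-21*r + 461*s) - 485 = -485 - 21*r + 461*s)
(-428293 + k)*(47584 + T(323, 64)) = (-428293 + 282611)*(47584 + (-485 - 21*64 + 461*323)) = -145682*(47584 + (-485 - 1344 + 148903)) = -145682*(47584 + 147074) = -145682*194658 = -28358166756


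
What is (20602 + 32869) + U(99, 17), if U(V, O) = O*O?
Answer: 53760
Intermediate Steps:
U(V, O) = O**2
(20602 + 32869) + U(99, 17) = (20602 + 32869) + 17**2 = 53471 + 289 = 53760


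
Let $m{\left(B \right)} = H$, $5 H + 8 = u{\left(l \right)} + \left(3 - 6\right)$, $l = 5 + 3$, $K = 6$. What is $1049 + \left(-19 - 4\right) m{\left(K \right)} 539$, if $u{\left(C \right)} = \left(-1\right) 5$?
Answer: $\frac{203597}{5} \approx 40719.0$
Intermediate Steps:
$l = 8$
$u{\left(C \right)} = -5$
$H = - \frac{16}{5}$ ($H = - \frac{8}{5} + \frac{-5 + \left(3 - 6\right)}{5} = - \frac{8}{5} + \frac{-5 - 3}{5} = - \frac{8}{5} + \frac{1}{5} \left(-8\right) = - \frac{8}{5} - \frac{8}{5} = - \frac{16}{5} \approx -3.2$)
$m{\left(B \right)} = - \frac{16}{5}$
$1049 + \left(-19 - 4\right) m{\left(K \right)} 539 = 1049 + \left(-19 - 4\right) \left(- \frac{16}{5}\right) 539 = 1049 + \left(-23\right) \left(- \frac{16}{5}\right) 539 = 1049 + \frac{368}{5} \cdot 539 = 1049 + \frac{198352}{5} = \frac{203597}{5}$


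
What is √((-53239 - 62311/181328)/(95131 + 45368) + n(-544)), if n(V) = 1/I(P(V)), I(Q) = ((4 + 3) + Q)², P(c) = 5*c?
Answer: I*√12571080526296321581374305/5759790037428 ≈ 0.61557*I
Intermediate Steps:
I(Q) = (7 + Q)²
n(V) = (7 + 5*V)⁻² (n(V) = 1/((7 + 5*V)²) = (7 + 5*V)⁻²)
√((-53239 - 62311/181328)/(95131 + 45368) + n(-544)) = √((-53239 - 62311/181328)/(95131 + 45368) + (7 + 5*(-544))⁻²) = √((-53239 - 62311*1/181328)/140499 + (7 - 2720)⁻²) = √((-53239 - 62311/181328)*(1/140499) + (-2713)⁻²) = √(-9653783703/181328*1/140499 + 1/7360369) = √(-3217927901/8492134224 + 1/7360369) = √(-23685128274621245/62505241486168656) = I*√12571080526296321581374305/5759790037428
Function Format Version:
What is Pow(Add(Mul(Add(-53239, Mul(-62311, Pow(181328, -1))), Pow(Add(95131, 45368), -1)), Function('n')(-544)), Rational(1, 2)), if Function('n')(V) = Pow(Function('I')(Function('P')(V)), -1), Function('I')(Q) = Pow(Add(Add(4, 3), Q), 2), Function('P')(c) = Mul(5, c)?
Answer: Mul(Rational(1, 5759790037428), I, Pow(12571080526296321581374305, Rational(1, 2))) ≈ Mul(0.61557, I)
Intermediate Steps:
Function('I')(Q) = Pow(Add(7, Q), 2)
Function('n')(V) = Pow(Add(7, Mul(5, V)), -2) (Function('n')(V) = Pow(Pow(Add(7, Mul(5, V)), 2), -1) = Pow(Add(7, Mul(5, V)), -2))
Pow(Add(Mul(Add(-53239, Mul(-62311, Pow(181328, -1))), Pow(Add(95131, 45368), -1)), Function('n')(-544)), Rational(1, 2)) = Pow(Add(Mul(Add(-53239, Mul(-62311, Pow(181328, -1))), Pow(Add(95131, 45368), -1)), Pow(Add(7, Mul(5, -544)), -2)), Rational(1, 2)) = Pow(Add(Mul(Add(-53239, Mul(-62311, Rational(1, 181328))), Pow(140499, -1)), Pow(Add(7, -2720), -2)), Rational(1, 2)) = Pow(Add(Mul(Add(-53239, Rational(-62311, 181328)), Rational(1, 140499)), Pow(-2713, -2)), Rational(1, 2)) = Pow(Add(Mul(Rational(-9653783703, 181328), Rational(1, 140499)), Rational(1, 7360369)), Rational(1, 2)) = Pow(Add(Rational(-3217927901, 8492134224), Rational(1, 7360369)), Rational(1, 2)) = Pow(Rational(-23685128274621245, 62505241486168656), Rational(1, 2)) = Mul(Rational(1, 5759790037428), I, Pow(12571080526296321581374305, Rational(1, 2)))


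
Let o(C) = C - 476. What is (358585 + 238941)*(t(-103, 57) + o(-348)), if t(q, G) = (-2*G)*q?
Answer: 6523788868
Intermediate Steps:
t(q, G) = -2*G*q
o(C) = -476 + C
(358585 + 238941)*(t(-103, 57) + o(-348)) = (358585 + 238941)*(-2*57*(-103) + (-476 - 348)) = 597526*(11742 - 824) = 597526*10918 = 6523788868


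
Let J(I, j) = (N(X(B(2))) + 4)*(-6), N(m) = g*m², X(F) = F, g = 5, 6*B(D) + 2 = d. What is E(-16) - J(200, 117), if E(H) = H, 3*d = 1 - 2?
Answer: 677/54 ≈ 12.537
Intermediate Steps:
d = -⅓ (d = (1 - 2)/3 = (⅓)*(-1) = -⅓ ≈ -0.33333)
B(D) = -7/18 (B(D) = -⅓ + (⅙)*(-⅓) = -⅓ - 1/18 = -7/18)
N(m) = 5*m²
J(I, j) = -1541/54 (J(I, j) = (5*(-7/18)² + 4)*(-6) = (5*(49/324) + 4)*(-6) = (245/324 + 4)*(-6) = (1541/324)*(-6) = -1541/54)
E(-16) - J(200, 117) = -16 - 1*(-1541/54) = -16 + 1541/54 = 677/54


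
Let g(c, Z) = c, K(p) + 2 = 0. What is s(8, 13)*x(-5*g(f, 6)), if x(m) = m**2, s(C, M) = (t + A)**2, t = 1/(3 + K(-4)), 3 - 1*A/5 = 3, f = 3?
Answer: 225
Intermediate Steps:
K(p) = -2 (K(p) = -2 + 0 = -2)
A = 0 (A = 15 - 5*3 = 15 - 15 = 0)
t = 1 (t = 1/(3 - 2) = 1/1 = 1)
s(C, M) = 1 (s(C, M) = (1 + 0)**2 = 1**2 = 1)
s(8, 13)*x(-5*g(f, 6)) = 1*(-5*3)**2 = 1*(-15)**2 = 1*225 = 225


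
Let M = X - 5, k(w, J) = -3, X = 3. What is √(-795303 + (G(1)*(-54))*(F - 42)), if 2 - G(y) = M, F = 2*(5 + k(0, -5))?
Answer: 3*I*√87455 ≈ 887.18*I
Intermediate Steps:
F = 4 (F = 2*(5 - 3) = 2*2 = 4)
M = -2 (M = 3 - 5 = -2)
G(y) = 4 (G(y) = 2 - 1*(-2) = 2 + 2 = 4)
√(-795303 + (G(1)*(-54))*(F - 42)) = √(-795303 + (4*(-54))*(4 - 42)) = √(-795303 - 216*(-38)) = √(-795303 + 8208) = √(-787095) = 3*I*√87455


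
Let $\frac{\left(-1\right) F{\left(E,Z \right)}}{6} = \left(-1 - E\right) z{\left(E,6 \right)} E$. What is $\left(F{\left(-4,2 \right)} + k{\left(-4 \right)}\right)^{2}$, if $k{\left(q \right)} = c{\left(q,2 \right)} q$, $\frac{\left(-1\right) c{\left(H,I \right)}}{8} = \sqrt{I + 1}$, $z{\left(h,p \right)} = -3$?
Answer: $49728 - 13824 \sqrt{3} \approx 25784.0$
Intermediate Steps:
$c{\left(H,I \right)} = - 8 \sqrt{1 + I}$ ($c{\left(H,I \right)} = - 8 \sqrt{I + 1} = - 8 \sqrt{1 + I}$)
$F{\left(E,Z \right)} = - 6 E \left(3 + 3 E\right)$ ($F{\left(E,Z \right)} = - 6 \left(-1 - E\right) \left(-3\right) E = - 6 \left(3 + 3 E\right) E = - 6 E \left(3 + 3 E\right)$)
$k{\left(q \right)} = - 8 q \sqrt{3}$ ($k{\left(q \right)} = - 8 \sqrt{1 + 2} q = - 8 \sqrt{3} q = - 8 q \sqrt{3}$)
$\left(F{\left(-4,2 \right)} + k{\left(-4 \right)}\right)^{2} = \left(\left(-18\right) \left(-4\right) \left(1 - 4\right) - - 32 \sqrt{3}\right)^{2} = \left(\left(-18\right) \left(-4\right) \left(-3\right) + 32 \sqrt{3}\right)^{2} = \left(-216 + 32 \sqrt{3}\right)^{2}$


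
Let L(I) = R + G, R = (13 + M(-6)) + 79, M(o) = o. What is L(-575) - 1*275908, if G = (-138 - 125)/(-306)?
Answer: -84401269/306 ≈ -2.7582e+5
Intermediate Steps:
R = 86 (R = (13 - 6) + 79 = 7 + 79 = 86)
G = 263/306 (G = -263*(-1/306) = 263/306 ≈ 0.85948)
L(I) = 26579/306 (L(I) = 86 + 263/306 = 26579/306)
L(-575) - 1*275908 = 26579/306 - 1*275908 = 26579/306 - 275908 = -84401269/306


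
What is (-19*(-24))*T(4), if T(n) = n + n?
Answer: 3648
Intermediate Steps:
T(n) = 2*n
(-19*(-24))*T(4) = (-19*(-24))*(2*4) = 456*8 = 3648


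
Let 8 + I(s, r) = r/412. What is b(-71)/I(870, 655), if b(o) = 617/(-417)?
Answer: 254204/1101297 ≈ 0.23082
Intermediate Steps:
b(o) = -617/417 (b(o) = 617*(-1/417) = -617/417)
I(s, r) = -8 + r/412
b(-71)/I(870, 655) = -617/(417*(-8 + (1/412)*655)) = -617/(417*(-8 + 655/412)) = -617/(417*(-2641/412)) = -617/417*(-412/2641) = 254204/1101297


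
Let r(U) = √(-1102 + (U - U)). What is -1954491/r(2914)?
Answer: 1954491*I*√1102/1102 ≈ 58877.0*I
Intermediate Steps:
r(U) = I*√1102 (r(U) = √(-1102 + 0) = √(-1102) = I*√1102)
-1954491/r(2914) = -1954491*(-I*√1102/1102) = -(-1954491)*I*√1102/1102 = 1954491*I*√1102/1102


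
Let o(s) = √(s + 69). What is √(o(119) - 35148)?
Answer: √(-35148 + 2*√47) ≈ 187.44*I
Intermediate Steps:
o(s) = √(69 + s)
√(o(119) - 35148) = √(√(69 + 119) - 35148) = √(√188 - 35148) = √(2*√47 - 35148) = √(-35148 + 2*√47)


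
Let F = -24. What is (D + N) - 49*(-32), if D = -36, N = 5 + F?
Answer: 1513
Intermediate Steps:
N = -19 (N = 5 - 24 = -19)
(D + N) - 49*(-32) = (-36 - 19) - 49*(-32) = -55 + 1568 = 1513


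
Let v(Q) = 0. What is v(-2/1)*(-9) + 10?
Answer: 10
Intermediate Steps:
v(-2/1)*(-9) + 10 = 0*(-9) + 10 = 0 + 10 = 10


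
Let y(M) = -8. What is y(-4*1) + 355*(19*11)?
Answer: 74187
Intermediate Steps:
y(-4*1) + 355*(19*11) = -8 + 355*(19*11) = -8 + 355*209 = -8 + 74195 = 74187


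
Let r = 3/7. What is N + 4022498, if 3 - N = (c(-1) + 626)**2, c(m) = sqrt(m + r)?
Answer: 25414379/7 - 2504*I*sqrt(7)/7 ≈ 3.6306e+6 - 946.42*I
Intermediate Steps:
r = 3/7 (r = 3*(1/7) = 3/7 ≈ 0.42857)
c(m) = sqrt(3/7 + m) (c(m) = sqrt(m + 3/7) = sqrt(3/7 + m))
N = 3 - (626 + 2*I*sqrt(7)/7)**2 (N = 3 - (sqrt(21 + 49*(-1))/7 + 626)**2 = 3 - (sqrt(21 - 49)/7 + 626)**2 = 3 - (sqrt(-28)/7 + 626)**2 = 3 - ((2*I*sqrt(7))/7 + 626)**2 = 3 - (2*I*sqrt(7)/7 + 626)**2 = 3 - (626 + 2*I*sqrt(7)/7)**2 ≈ -3.9187e+5 - 946.42*I)
N + 4022498 = (-2743107/7 - 2504*I*sqrt(7)/7) + 4022498 = 25414379/7 - 2504*I*sqrt(7)/7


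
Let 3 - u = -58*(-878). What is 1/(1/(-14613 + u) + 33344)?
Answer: 65534/2185165695 ≈ 2.9990e-5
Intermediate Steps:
u = -50921 (u = 3 - (-58)*(-878) = 3 - 1*50924 = 3 - 50924 = -50921)
1/(1/(-14613 + u) + 33344) = 1/(1/(-14613 - 50921) + 33344) = 1/(1/(-65534) + 33344) = 1/(-1/65534 + 33344) = 1/(2185165695/65534) = 65534/2185165695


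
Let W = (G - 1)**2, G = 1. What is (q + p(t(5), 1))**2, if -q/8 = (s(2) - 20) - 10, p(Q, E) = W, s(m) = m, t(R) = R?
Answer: 50176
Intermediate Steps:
W = 0 (W = (1 - 1)**2 = 0**2 = 0)
p(Q, E) = 0
q = 224 (q = -8*((2 - 20) - 10) = -8*(-18 - 10) = -8*(-28) = 224)
(q + p(t(5), 1))**2 = (224 + 0)**2 = 224**2 = 50176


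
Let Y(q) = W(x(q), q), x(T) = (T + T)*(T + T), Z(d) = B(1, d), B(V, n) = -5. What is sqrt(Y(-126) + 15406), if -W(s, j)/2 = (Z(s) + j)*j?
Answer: I*sqrt(17606) ≈ 132.69*I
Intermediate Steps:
Z(d) = -5
x(T) = 4*T**2 (x(T) = (2*T)*(2*T) = 4*T**2)
W(s, j) = -2*j*(-5 + j) (W(s, j) = -2*(-5 + j)*j = -2*j*(-5 + j))
Y(q) = 2*q*(5 - q)
sqrt(Y(-126) + 15406) = sqrt(2*(-126)*(5 - 1*(-126)) + 15406) = sqrt(2*(-126)*(5 + 126) + 15406) = sqrt(2*(-126)*131 + 15406) = sqrt(-33012 + 15406) = sqrt(-17606) = I*sqrt(17606)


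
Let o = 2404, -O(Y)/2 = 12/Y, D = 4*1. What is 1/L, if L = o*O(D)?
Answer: -1/14424 ≈ -6.9329e-5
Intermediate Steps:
D = 4
O(Y) = -24/Y
L = -14424 (L = 2404*(-24/4) = 2404*(-24*¼) = 2404*(-6) = -14424)
1/L = 1/(-14424) = -1/14424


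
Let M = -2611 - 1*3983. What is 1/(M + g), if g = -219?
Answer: -1/6813 ≈ -0.00014678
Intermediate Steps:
M = -6594 (M = -2611 - 3983 = -6594)
1/(M + g) = 1/(-6594 - 219) = 1/(-6813) = -1/6813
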